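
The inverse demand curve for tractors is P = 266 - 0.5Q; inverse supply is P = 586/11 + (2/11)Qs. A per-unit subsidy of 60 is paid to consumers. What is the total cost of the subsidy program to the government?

Government cost = 24000

Pre-subsidy: 266 - 0.5Q = 586/11 + (2/11)Q gives Q* = 312 and P* = 110.
With the rebate, buyers effectively pay Pb = Ps − 60, where Ps is the price sellers receive.
On the curves, Pb = 266 - 0.5Q and Ps = 586/11 + (2/11)Q; the wedge Ps − Pb = 60 gives 586/11 + (2/11)Q − (266 - 0.5Q) = 60, so Q' = 400.
Then Pb = 266 − 0.5·400 = 66 and Ps = 586/11 + (2/11)·400 = 126.
Government outlay = subsidy × quantity = 60 × 400 = 24000.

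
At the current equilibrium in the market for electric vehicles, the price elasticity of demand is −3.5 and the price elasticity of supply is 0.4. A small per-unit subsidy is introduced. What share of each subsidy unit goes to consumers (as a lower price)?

Consumer share = 4/39

For a small subsidy around the equilibrium, the benefit split depends on the relative slopes, which at a point are proportional to the elasticities.
Buyer share = εs/(εs + |εd|) = 0.4/(0.4 + 3.5) = 4/39; seller share = |εd|/(εs + |εd|) = 35/39.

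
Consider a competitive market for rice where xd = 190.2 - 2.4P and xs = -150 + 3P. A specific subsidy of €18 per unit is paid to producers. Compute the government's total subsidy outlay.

Government cost = €1134

Pre-subsidy: 190.2 - 2.4P = -150 + 3P gives P* = 63, x* = 39.
With the subsidy, sellers receive Ps = Pb + 18 for each unit, where Pb is the price buyers pay.
Supply in terms of Pb becomes xs = -150 + 3(Pb + 18) = -96 + 3Pb. Setting this equal to demand: 190.2 - 2.4Pb = -96 + 3Pb, so Pb = 53.
Sellers receive Ps = 53 + 18 = 71; x' = 190.2 − 2.4·53 = 63.
Government outlay = subsidy × quantity = 18 × 63 = 1134.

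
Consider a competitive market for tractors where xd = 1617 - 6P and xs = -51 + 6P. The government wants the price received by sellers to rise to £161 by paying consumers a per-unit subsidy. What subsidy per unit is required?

Required subsidy s = £44 per unit

At a seller price of 161, quantity supplied is -51 + 6·161 = 915.
Buyers absorb 915 only when they pay Pb with 1617 − 6·Pb = 915, i.e. Pb = 117.
s = Ps − Pb = 161 − 117 = 44.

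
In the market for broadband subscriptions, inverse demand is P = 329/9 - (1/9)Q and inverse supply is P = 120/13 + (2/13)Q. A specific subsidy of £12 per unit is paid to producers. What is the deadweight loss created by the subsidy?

Pre-subsidy: 329/9 - (1/9)Q = 120/13 + (2/13)Q gives Q* = 3197/31 and P* = 778/31.
With the subsidy, sellers receive Ps = Pb + 12 for each unit, where Pb is the price buyers pay.
On the curves, Pb = 329/9 - (1/9)Q and Ps = 120/13 + (2/13)Q; the wedge Ps − Pb = 12 gives 120/13 + (2/13)Q − (329/9 - (1/9)Q) = 12, so Q' = 4601/31.
Then Pb = 329/9 − (1/9)·(4601/31) = 622/31 and Ps = 120/13 + (2/13)·(4601/31) = 994/31.
The subsidy expands output by 4601/31 − 3197/31 = 1404/31 past the efficient level; on those units the gap between marginal cost and willingness to pay runs from 0 up to 12.
DWL = ½ × 12 × 1404/31 = 8424/31.

Deadweight loss = 8424/31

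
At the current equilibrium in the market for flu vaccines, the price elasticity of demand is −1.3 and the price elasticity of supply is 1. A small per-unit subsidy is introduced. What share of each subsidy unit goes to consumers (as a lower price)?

Consumer share = 10/23

For a small subsidy around the equilibrium, the benefit split depends on the relative slopes, which at a point are proportional to the elasticities.
Buyer share = εs/(εs + |εd|) = 1/(1 + 1.3) = 10/23; seller share = |εd|/(εs + |εd|) = 13/23.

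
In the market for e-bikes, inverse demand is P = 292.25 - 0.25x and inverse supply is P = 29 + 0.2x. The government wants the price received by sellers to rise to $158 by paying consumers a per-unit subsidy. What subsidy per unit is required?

Required subsidy s = $27 per unit

At a seller price of 158, quantity supplied is -145 + 5·158 = 645.
Buyers absorb 645 only when they pay Pb = 292.25 − 0.25·645 = 131.
s = Ps − Pb = 158 − 131 = 27.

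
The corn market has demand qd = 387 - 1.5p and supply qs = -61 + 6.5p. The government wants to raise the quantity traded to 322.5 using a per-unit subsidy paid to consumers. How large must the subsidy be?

Required subsidy s = 16 per unit

At q = 322.5, invert demand for the buyer price: pb = (387 − 322.5)/1.5 = 43; invert supply for the seller price: ps = (322.5 − (-61))/6.5 = 59.
The subsidy must fill the gap: s = ps − pb = 59 − 43 = 16.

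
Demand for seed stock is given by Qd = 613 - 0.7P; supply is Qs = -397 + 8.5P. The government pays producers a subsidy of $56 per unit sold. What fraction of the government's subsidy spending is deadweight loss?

DWL / government spending = 833/26329

Pre-subsidy: 613 - 0.7P = -397 + 8.5P gives P* = 2525/23, Q* = 24663/46.
With the subsidy, sellers receive Ps = Pb + 56 for each unit, where Pb is the price buyers pay.
Supply in terms of Pb becomes Qs = -397 + 8.5(Pb + 56) = 79 + 8.5Pb. Setting this equal to demand: 613 - 0.7Pb = 79 + 8.5Pb, so Pb = 1335/23.
Sellers receive Ps = 1335/23 + 56 = 2623/23; Q' = 613 − 0.7·(1335/23) = 26329/46.
ΔCS = ½(24663/46 + 26329/46)(2525/23 − 1335/23) = 15170120/529; ΔPS = ½(24663/46 + 26329/46)(2623/23 − 2525/23) = 1249304/529.
Government spending = 56 × 26329/46 = 737212/23.
DWL = ½ × 56 × (26329/46 − 24663/46) = 23324/23; fraction = (23324/23) / (737212/23) = 833/26329.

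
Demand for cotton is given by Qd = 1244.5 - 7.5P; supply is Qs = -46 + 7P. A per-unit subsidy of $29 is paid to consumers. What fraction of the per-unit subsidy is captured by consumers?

Consumer share = 14/29

Pre-subsidy: 1244.5 - 7.5P = -46 + 7P gives P* = 89, Q* = 577.
With the rebate, buyers effectively pay Pb = Ps − 29, where Ps is the price sellers receive.
Demand in terms of Ps becomes Qd = 1244.5 − 7.5(Ps − 29) = 1462 - 7.5Ps. Setting this equal to supply: 1462 - 7.5Ps = -46 + 7Ps, so Ps = 104.
Buyers pay Pb = 104 − 29 = 75; Q' = -46 + 7·104 = 682.
Buyers' price falls by P* − Pb = 89 − 75 = 14; sellers' price rises by Ps − P* = 104 − 89 = 15.
So consumers capture 14/29 = 14/29 of each unit of subsidy.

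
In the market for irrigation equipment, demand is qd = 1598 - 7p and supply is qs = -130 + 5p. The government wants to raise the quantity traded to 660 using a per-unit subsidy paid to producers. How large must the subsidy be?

Required subsidy s = 24 per unit

At q = 660, invert demand for the buyer price: pb = (1598 − 660)/7 = 134; invert supply for the seller price: ps = (660 − (-130))/5 = 158.
The subsidy must fill the gap: s = ps − pb = 158 − 134 = 24.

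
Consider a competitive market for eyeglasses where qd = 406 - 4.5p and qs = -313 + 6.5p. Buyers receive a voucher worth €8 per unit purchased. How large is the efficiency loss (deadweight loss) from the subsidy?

Deadweight loss = 936/11

Pre-subsidy: 406 - 4.5p = -313 + 6.5p gives p* = 719/11, q* = 2461/22.
With the rebate, buyers effectively pay pb = ps − 8, where ps is the price sellers receive.
Demand in terms of ps becomes qd = 406 − 4.5(ps − 8) = 442 - 4.5ps. Setting this equal to supply: 442 - 4.5ps = -313 + 6.5ps, so ps = 755/11.
Buyers pay pb = 755/11 − 8 = 667/11; q' = -313 + 6.5·(755/11) = 2929/22.
The subsidy expands output by 2929/22 − 2461/22 = 234/11 past the efficient level; on those units the gap between marginal cost and willingness to pay runs from 0 up to 8.
DWL = ½ × 8 × 234/11 = 936/11.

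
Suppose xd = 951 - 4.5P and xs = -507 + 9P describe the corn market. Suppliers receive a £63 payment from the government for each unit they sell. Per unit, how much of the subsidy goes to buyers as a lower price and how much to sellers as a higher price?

Buyers gain £42 per unit; sellers gain £21 per unit

Pre-subsidy: 951 - 4.5P = -507 + 9P gives P* = 108, x* = 465.
With the subsidy, sellers receive Ps = Pb + 63 for each unit, where Pb is the price buyers pay.
Supply in terms of Pb becomes xs = -507 + 9(Pb + 63) = 60 + 9Pb. Setting this equal to demand: 951 - 4.5Pb = 60 + 9Pb, so Pb = 66.
Sellers receive Ps = 66 + 63 = 129; x' = 951 − 4.5·66 = 654.
Buyers' price falls by P* − Pb = 108 − 66 = 42; sellers' price rises by Ps − P* = 129 − 108 = 21.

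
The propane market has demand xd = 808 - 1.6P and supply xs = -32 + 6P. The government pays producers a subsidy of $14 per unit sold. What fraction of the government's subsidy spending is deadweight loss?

Pre-subsidy: 808 - 1.6P = -32 + 6P gives P* = 2100/19, x* = 11992/19.
With the subsidy, sellers receive Ps = Pb + 14 for each unit, where Pb is the price buyers pay.
Supply in terms of Pb becomes xs = -32 + 6(Pb + 14) = 52 + 6Pb. Setting this equal to demand: 808 - 1.6Pb = 52 + 6Pb, so Pb = 1890/19.
Sellers receive Ps = 1890/19 + 14 = 2156/19; x' = 808 − 1.6·(1890/19) = 12328/19.
ΔCS = ½(11992/19 + 12328/19)(2100/19 − 1890/19) = 134400/19; ΔPS = ½(11992/19 + 12328/19)(2156/19 − 2100/19) = 35840/19.
Government spending = 14 × 12328/19 = 172592/19.
DWL = ½ × 14 × (12328/19 − 11992/19) = 2352/19; fraction = (2352/19) / (172592/19) = 21/1541.

DWL / government spending = 21/1541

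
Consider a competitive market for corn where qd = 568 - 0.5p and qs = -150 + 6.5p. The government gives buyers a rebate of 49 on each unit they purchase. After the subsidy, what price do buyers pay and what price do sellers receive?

Buyers pay 799/14; sellers receive 1485/14

Pre-subsidy: 568 - 0.5p = -150 + 6.5p gives p* = 718/7, q* = 3617/7.
With the rebate, buyers effectively pay pb = ps − 49, where ps is the price sellers receive.
Demand in terms of ps becomes qd = 568 − 0.5(ps − 49) = 592.5 - 0.5ps. Setting this equal to supply: 592.5 - 0.5ps = -150 + 6.5ps, so ps = 1485/14.
Buyers pay pb = 1485/14 − 49 = 799/14; q' = -150 + 6.5·(1485/14) = 15105/28.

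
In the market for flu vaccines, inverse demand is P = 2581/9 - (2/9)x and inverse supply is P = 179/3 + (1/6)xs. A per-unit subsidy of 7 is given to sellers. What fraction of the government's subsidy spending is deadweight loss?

Pre-subsidy: 2581/9 - (2/9)x = 179/3 + (1/6)x gives x* = 584 and P* = 157.
With the subsidy, sellers receive Ps = Pb + 7 for each unit, where Pb is the price buyers pay.
On the curves, Pb = 2581/9 - (2/9)x and Ps = 179/3 + (1/6)x; the wedge Ps − Pb = 7 gives 179/3 + (1/6)x − (2581/9 - (2/9)x) = 7, so x' = 602.
Then Pb = 2581/9 − (2/9)·602 = 153 and Ps = 179/3 + (1/6)·602 = 160.
ΔCS = ½(584 + 602)(157 − 153) = 2372; ΔPS = ½(584 + 602)(160 − 157) = 1779.
Government spending = 7 × 602 = 4214.
DWL = ½ × 7 × (602 − 584) = 63; fraction = 63 / 4214 = 9/602.

DWL / government spending = 9/602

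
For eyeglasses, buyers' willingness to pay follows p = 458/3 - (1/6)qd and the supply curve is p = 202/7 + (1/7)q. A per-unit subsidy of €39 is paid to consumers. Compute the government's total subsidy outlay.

Pre-subsidy: 458/3 - (1/6)q = 202/7 + (1/7)q gives q* = 400 and p* = 86.
With the rebate, buyers effectively pay pb = ps − 39, where ps is the price sellers receive.
On the curves, pb = 458/3 - (1/6)q and ps = 202/7 + (1/7)q; the wedge ps − pb = 39 gives 202/7 + (1/7)q − (458/3 - (1/6)q) = 39, so q' = 526.
Then pb = 458/3 − (1/6)·526 = 65 and ps = 202/7 + (1/7)·526 = 104.
Government outlay = subsidy × quantity = 39 × 526 = 20514.

Government cost = €20514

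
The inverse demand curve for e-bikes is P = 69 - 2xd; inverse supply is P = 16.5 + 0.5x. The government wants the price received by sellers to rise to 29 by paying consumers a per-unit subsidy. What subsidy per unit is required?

Required subsidy s = 10 per unit

At a seller price of 29, quantity supplied is -33 + 2·29 = 25.
Buyers absorb 25 only when they pay Pb = 69 − 2·25 = 19.
s = Ps − Pb = 29 − 19 = 10.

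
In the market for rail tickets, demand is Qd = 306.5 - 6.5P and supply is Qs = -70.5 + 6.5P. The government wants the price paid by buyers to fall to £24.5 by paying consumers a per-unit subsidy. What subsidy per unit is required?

Required subsidy s = £9 per unit

At a buyer price of 24.5, quantity demanded is 306.5 − 6.5·24.5 = 147.25.
Sellers supply 147.25 only when they receive Ps with -70.5 + 6.5·Ps = 147.25, i.e. Ps = 33.5.
s = Ps − Pb = 33.5 − 24.5 = 9.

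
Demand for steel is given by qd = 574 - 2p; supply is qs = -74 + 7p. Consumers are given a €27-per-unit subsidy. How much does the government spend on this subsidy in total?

Pre-subsidy: 574 - 2p = -74 + 7p gives p* = 72, q* = 430.
With the rebate, buyers effectively pay pb = ps − 27, where ps is the price sellers receive.
Demand in terms of ps becomes qd = 574 − 2(ps − 27) = 628 - 2ps. Setting this equal to supply: 628 - 2ps = -74 + 7ps, so ps = 78.
Buyers pay pb = 78 − 27 = 51; q' = -74 + 7·78 = 472.
Government outlay = subsidy × quantity = 27 × 472 = 12744.

Government cost = €12744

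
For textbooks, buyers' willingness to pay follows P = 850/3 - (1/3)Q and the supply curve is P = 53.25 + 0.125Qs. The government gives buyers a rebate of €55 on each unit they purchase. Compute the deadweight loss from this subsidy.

Pre-subsidy: 850/3 - (1/3)Q = 53.25 + 0.125Q gives Q* = 502 and P* = 116.
With the rebate, buyers effectively pay Pb = Ps − 55, where Ps is the price sellers receive.
On the curves, Pb = 850/3 - (1/3)Q and Ps = 53.25 + 0.125Q; the wedge Ps − Pb = 55 gives 53.25 + 0.125Q − (850/3 - (1/3)Q) = 55, so Q' = 622.
Then Pb = 850/3 − (1/3)·622 = 76 and Ps = 53.25 + 0.125·622 = 131.
The subsidy expands output by 622 − 502 = 120 past the efficient level; on those units the gap between marginal cost and willingness to pay runs from 0 up to 55.
DWL = ½ × 55 × 120 = 3300.

Deadweight loss = €3300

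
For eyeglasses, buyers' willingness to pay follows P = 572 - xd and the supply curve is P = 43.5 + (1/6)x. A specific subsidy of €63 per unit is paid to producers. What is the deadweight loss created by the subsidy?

Deadweight loss = €1701

Pre-subsidy: 572 - x = 43.5 + (1/6)x gives x* = 453 and P* = 119.
With the subsidy, sellers receive Ps = Pb + 63 for each unit, where Pb is the price buyers pay.
On the curves, Pb = 572 - x and Ps = 43.5 + (1/6)x; the wedge Ps − Pb = 63 gives 43.5 + (1/6)x − (572 - x) = 63, so x' = 507.
Then Pb = 572 − 1·507 = 65 and Ps = 43.5 + (1/6)·507 = 128.
The subsidy expands output by 507 − 453 = 54 past the efficient level; on those units the gap between marginal cost and willingness to pay runs from 0 up to 63.
DWL = ½ × 63 × 54 = 1701.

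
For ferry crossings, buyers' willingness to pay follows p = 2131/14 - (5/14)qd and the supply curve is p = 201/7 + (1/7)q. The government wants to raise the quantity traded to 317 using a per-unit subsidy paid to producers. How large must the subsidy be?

Required subsidy s = 35 per unit

At q = 317, from the demand curve buyers pay pb = 2131/14 − (5/14)·317 = 39; from the supply curve sellers need ps = 201/7 + (1/7)·317 = 74.
The subsidy must fill the gap: s = ps − pb = 74 − 39 = 35.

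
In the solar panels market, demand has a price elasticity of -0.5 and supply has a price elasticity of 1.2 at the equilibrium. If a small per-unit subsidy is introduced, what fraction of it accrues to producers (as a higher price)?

For a small subsidy around the equilibrium, the benefit split depends on the relative slopes, which at a point are proportional to the elasticities.
Buyer share = εs/(εs + |εd|) = 1.2/(1.2 + 0.5) = 12/17; seller share = |εd|/(εs + |εd|) = 5/17.
So producers capture 5/17 of the subsidy.

Producer share = 5/17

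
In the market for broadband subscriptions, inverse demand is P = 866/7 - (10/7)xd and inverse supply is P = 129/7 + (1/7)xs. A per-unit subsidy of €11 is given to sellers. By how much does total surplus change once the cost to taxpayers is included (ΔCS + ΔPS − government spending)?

Net change in total surplus = -€38.5

Pre-subsidy: 866/7 - (10/7)x = 129/7 + (1/7)x gives x* = 67 and P* = 28.
With the subsidy, sellers receive Ps = Pb + 11 for each unit, where Pb is the price buyers pay.
On the curves, Pb = 866/7 - (10/7)x and Ps = 129/7 + (1/7)x; the wedge Ps − Pb = 11 gives 129/7 + (1/7)x − (866/7 - (10/7)x) = 11, so x' = 74.
Then Pb = 866/7 − (10/7)·74 = 18 and Ps = 129/7 + (1/7)·74 = 29.
ΔCS = ½(67 + 74)(28 − 18) = 705; ΔPS = ½(67 + 74)(29 − 28) = 70.5.
Government spending = 11 × 74 = 814.
Net change = 705 + 70.5 − 814 = -38.5. The loss equals the DWL triangle ½·11·7.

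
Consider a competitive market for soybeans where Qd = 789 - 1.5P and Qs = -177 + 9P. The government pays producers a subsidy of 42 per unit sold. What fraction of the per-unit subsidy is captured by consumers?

Pre-subsidy: 789 - 1.5P = -177 + 9P gives P* = 92, Q* = 651.
With the subsidy, sellers receive Ps = Pb + 42 for each unit, where Pb is the price buyers pay.
Supply in terms of Pb becomes Qs = -177 + 9(Pb + 42) = 201 + 9Pb. Setting this equal to demand: 789 - 1.5Pb = 201 + 9Pb, so Pb = 56.
Sellers receive Ps = 56 + 42 = 98; Q' = 789 − 1.5·56 = 705.
Buyers' price falls by P* − Pb = 92 − 56 = 36; sellers' price rises by Ps − P* = 98 − 92 = 6.
So consumers capture 36/42 = 6/7 of each unit of subsidy.

Consumer share = 6/7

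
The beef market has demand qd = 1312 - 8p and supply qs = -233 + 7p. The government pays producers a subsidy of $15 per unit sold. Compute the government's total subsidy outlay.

Pre-subsidy: 1312 - 8p = -233 + 7p gives p* = 103, q* = 488.
With the subsidy, sellers receive ps = pb + 15 for each unit, where pb is the price buyers pay.
Supply in terms of pb becomes qs = -233 + 7(pb + 15) = -128 + 7pb. Setting this equal to demand: 1312 - 8pb = -128 + 7pb, so pb = 96.
Sellers receive ps = 96 + 15 = 111; q' = 1312 − 8·96 = 544.
Government outlay = subsidy × quantity = 15 × 544 = 8160.

Government cost = $8160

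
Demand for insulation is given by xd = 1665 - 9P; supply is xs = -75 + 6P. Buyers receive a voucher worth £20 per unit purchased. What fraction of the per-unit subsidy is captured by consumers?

Pre-subsidy: 1665 - 9P = -75 + 6P gives P* = 116, x* = 621.
With the rebate, buyers effectively pay Pb = Ps − 20, where Ps is the price sellers receive.
Demand in terms of Ps becomes xd = 1665 − 9(Ps − 20) = 1845 - 9Ps. Setting this equal to supply: 1845 - 9Ps = -75 + 6Ps, so Ps = 128.
Buyers pay Pb = 128 − 20 = 108; x' = -75 + 6·128 = 693.
Buyers' price falls by P* − Pb = 116 − 108 = 8; sellers' price rises by Ps − P* = 128 − 116 = 12.
So consumers capture 8/20 = 0.4 of each unit of subsidy.

Consumer share = 0.4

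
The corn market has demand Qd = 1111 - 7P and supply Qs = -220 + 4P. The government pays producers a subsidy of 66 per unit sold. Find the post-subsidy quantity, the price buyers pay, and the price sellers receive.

Pre-subsidy: 1111 - 7P = -220 + 4P gives P* = 121, Q* = 264.
With the subsidy, sellers receive Ps = Pb + 66 for each unit, where Pb is the price buyers pay.
Supply in terms of Pb becomes Qs = -220 + 4(Pb + 66) = 44 + 4Pb. Setting this equal to demand: 1111 - 7Pb = 44 + 4Pb, so Pb = 97.
Sellers receive Ps = 97 + 66 = 163; Q' = 1111 − 7·97 = 432.

Q' = 432; buyers pay 97; sellers receive 163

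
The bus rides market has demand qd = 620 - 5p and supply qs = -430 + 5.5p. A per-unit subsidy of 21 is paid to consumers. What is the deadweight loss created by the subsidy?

Deadweight loss = 577.5

Pre-subsidy: 620 - 5p = -430 + 5.5p gives p* = 100, q* = 120.
With the rebate, buyers effectively pay pb = ps − 21, where ps is the price sellers receive.
Demand in terms of ps becomes qd = 620 − 5(ps − 21) = 725 - 5ps. Setting this equal to supply: 725 - 5ps = -430 + 5.5ps, so ps = 110.
Buyers pay pb = 110 − 21 = 89; q' = -430 + 5.5·110 = 175.
The subsidy expands output by 175 − 120 = 55 past the efficient level; on those units the gap between marginal cost and willingness to pay runs from 0 up to 21.
DWL = ½ × 21 × 55 = 577.5.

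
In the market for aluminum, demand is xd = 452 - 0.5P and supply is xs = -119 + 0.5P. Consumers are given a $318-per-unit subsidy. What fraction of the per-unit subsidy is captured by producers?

Pre-subsidy: 452 - 0.5P = -119 + 0.5P gives P* = 571, x* = 166.5.
With the rebate, buyers effectively pay Pb = Ps − 318, where Ps is the price sellers receive.
Demand in terms of Ps becomes xd = 452 − 0.5(Ps − 318) = 611 - 0.5Ps. Setting this equal to supply: 611 - 0.5Ps = -119 + 0.5Ps, so Ps = 730.
Buyers pay Pb = 730 − 318 = 412; x' = -119 + 0.5·730 = 246.
Buyers' price falls by P* − Pb = 571 − 412 = 159; sellers' price rises by Ps − P* = 730 − 571 = 159.
So producers capture 159/318 = 0.5 of each unit of subsidy.

Producer share = 0.5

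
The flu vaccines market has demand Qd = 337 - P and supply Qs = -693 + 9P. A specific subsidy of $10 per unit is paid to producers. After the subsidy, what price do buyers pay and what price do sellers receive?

Buyers pay $94; sellers receive $104

Pre-subsidy: 337 - P = -693 + 9P gives P* = 103, Q* = 234.
With the subsidy, sellers receive Ps = Pb + 10 for each unit, where Pb is the price buyers pay.
Supply in terms of Pb becomes Qs = -693 + 9(Pb + 10) = -603 + 9Pb. Setting this equal to demand: 337 - Pb = -603 + 9Pb, so Pb = 94.
Sellers receive Ps = 94 + 10 = 104; Q' = 337 − 1·94 = 243.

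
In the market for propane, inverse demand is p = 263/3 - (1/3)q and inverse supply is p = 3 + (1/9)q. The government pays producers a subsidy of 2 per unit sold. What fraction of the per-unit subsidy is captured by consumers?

Consumer share = 0.75

Pre-subsidy: 263/3 - (1/3)q = 3 + (1/9)q gives q* = 190.5 and p* = 145/6.
With the subsidy, sellers receive ps = pb + 2 for each unit, where pb is the price buyers pay.
On the curves, pb = 263/3 - (1/3)q and ps = 3 + (1/9)q; the wedge ps − pb = 2 gives 3 + (1/9)q − (263/3 - (1/3)q) = 2, so q' = 195.
Then pb = 263/3 − (1/3)·195 = 68/3 and ps = 3 + (1/9)·195 = 74/3.
Buyers' price falls by p* − pb = 145/6 − 68/3 = 1.5; sellers' price rises by ps − p* = 74/3 − 145/6 = 0.5.
So consumers capture 1.5/2 = 0.75 of each unit of subsidy.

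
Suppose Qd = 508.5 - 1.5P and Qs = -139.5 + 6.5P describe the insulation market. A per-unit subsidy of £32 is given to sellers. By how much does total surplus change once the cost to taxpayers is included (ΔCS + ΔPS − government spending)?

Pre-subsidy: 508.5 - 1.5P = -139.5 + 6.5P gives P* = 81, Q* = 387.
With the subsidy, sellers receive Ps = Pb + 32 for each unit, where Pb is the price buyers pay.
Supply in terms of Pb becomes Qs = -139.5 + 6.5(Pb + 32) = 68.5 + 6.5Pb. Setting this equal to demand: 508.5 - 1.5Pb = 68.5 + 6.5Pb, so Pb = 55.
Sellers receive Ps = 55 + 32 = 87; Q' = 508.5 − 1.5·55 = 426.
ΔCS = ½(387 + 426)(81 − 55) = 10569; ΔPS = ½(387 + 426)(87 − 81) = 2439.
Government spending = 32 × 426 = 13632.
Net change = 10569 + 2439 − 13632 = -624. The loss equals the DWL triangle ½·32·39.

Net change in total surplus = -£624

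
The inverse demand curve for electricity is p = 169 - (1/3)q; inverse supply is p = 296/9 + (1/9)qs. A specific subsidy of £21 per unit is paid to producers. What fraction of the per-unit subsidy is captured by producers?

Pre-subsidy: 169 - (1/3)q = 296/9 + (1/9)q gives q* = 306.25 and p* = 803/12.
With the subsidy, sellers receive ps = pb + 21 for each unit, where pb is the price buyers pay.
On the curves, pb = 169 - (1/3)q and ps = 296/9 + (1/9)q; the wedge ps − pb = 21 gives 296/9 + (1/9)q − (169 - (1/3)q) = 21, so q' = 353.5.
Then pb = 169 − (1/3)·353.5 = 307/6 and ps = 296/9 + (1/9)·353.5 = 433/6.
Buyers' price falls by p* − pb = 803/12 − 307/6 = 15.75; sellers' price rises by ps − p* = 433/6 − 803/12 = 5.25.
So producers capture 5.25/21 = 0.25 of each unit of subsidy.

Producer share = 0.25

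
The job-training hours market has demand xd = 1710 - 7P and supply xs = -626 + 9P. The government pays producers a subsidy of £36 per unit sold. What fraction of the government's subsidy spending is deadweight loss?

Pre-subsidy: 1710 - 7P = -626 + 9P gives P* = 146, x* = 688.
With the subsidy, sellers receive Ps = Pb + 36 for each unit, where Pb is the price buyers pay.
Supply in terms of Pb becomes xs = -626 + 9(Pb + 36) = -302 + 9Pb. Setting this equal to demand: 1710 - 7Pb = -302 + 9Pb, so Pb = 125.75.
Sellers receive Ps = 125.75 + 36 = 161.75; x' = 1710 − 7·125.75 = 829.75.
ΔCS = ½(688 + 829.75)(146 − 125.75) = 15367.21875; ΔPS = ½(688 + 829.75)(161.75 − 146) = 11952.28125.
Government spending = 36 × 829.75 = 29871.
DWL = ½ × 36 × (829.75 − 688) = 2551.5; fraction = 2551.5 / 29871 = 567/6638.

DWL / government spending = 567/6638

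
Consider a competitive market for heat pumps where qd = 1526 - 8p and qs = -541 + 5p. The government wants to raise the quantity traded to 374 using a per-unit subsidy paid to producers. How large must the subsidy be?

Required subsidy s = 39 per unit

At q = 374, invert demand for the buyer price: pb = (1526 − 374)/8 = 144; invert supply for the seller price: ps = (374 − (-541))/5 = 183.
The subsidy must fill the gap: s = ps − pb = 183 − 144 = 39.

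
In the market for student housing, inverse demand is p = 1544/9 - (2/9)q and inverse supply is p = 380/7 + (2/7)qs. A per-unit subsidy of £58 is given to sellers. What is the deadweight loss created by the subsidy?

Deadweight loss = £3311.4375

Pre-subsidy: 1544/9 - (2/9)q = 380/7 + (2/7)q gives q* = 230.875 and p* = 120.25.
With the subsidy, sellers receive ps = pb + 58 for each unit, where pb is the price buyers pay.
On the curves, pb = 1544/9 - (2/9)q and ps = 380/7 + (2/7)q; the wedge ps − pb = 58 gives 380/7 + (2/7)q − (1544/9 - (2/9)q) = 58, so q' = 345.0625.
Then pb = 1544/9 − (2/9)·345.0625 = 94.875 and ps = 380/7 + (2/7)·345.0625 = 152.875.
The subsidy expands output by 345.0625 − 230.875 = 114.1875 past the efficient level; on those units the gap between marginal cost and willingness to pay runs from 0 up to 58.
DWL = ½ × 58 × 114.1875 = 3311.4375.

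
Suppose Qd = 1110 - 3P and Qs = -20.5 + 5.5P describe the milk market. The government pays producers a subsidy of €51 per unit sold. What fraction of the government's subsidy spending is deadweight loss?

Pre-subsidy: 1110 - 3P = -20.5 + 5.5P gives P* = 133, Q* = 711.
With the subsidy, sellers receive Ps = Pb + 51 for each unit, where Pb is the price buyers pay.
Supply in terms of Pb becomes Qs = -20.5 + 5.5(Pb + 51) = 260 + 5.5Pb. Setting this equal to demand: 1110 - 3Pb = 260 + 5.5Pb, so Pb = 100.
Sellers receive Ps = 100 + 51 = 151; Q' = 1110 − 3·100 = 810.
ΔCS = ½(711 + 810)(133 − 100) = 25096.5; ΔPS = ½(711 + 810)(151 − 133) = 13689.
Government spending = 51 × 810 = 41310.
DWL = ½ × 51 × (810 − 711) = 2524.5; fraction = 2524.5 / 41310 = 11/180.

DWL / government spending = 11/180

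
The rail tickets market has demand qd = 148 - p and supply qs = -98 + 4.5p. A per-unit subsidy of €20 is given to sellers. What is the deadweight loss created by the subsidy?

Pre-subsidy: 148 - p = -98 + 4.5p gives p* = 492/11, q* = 1136/11.
With the subsidy, sellers receive ps = pb + 20 for each unit, where pb is the price buyers pay.
Supply in terms of pb becomes qs = -98 + 4.5(pb + 20) = -8 + 4.5pb. Setting this equal to demand: 148 - pb = -8 + 4.5pb, so pb = 312/11.
Sellers receive ps = 312/11 + 20 = 532/11; q' = 148 − 1·(312/11) = 1316/11.
The subsidy expands output by 1316/11 − 1136/11 = 180/11 past the efficient level; on those units the gap between marginal cost and willingness to pay runs from 0 up to 20.
DWL = ½ × 20 × 180/11 = 1800/11.

Deadweight loss = 1800/11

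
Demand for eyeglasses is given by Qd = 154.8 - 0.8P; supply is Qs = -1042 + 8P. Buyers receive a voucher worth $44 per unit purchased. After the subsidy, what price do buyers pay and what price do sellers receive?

Pre-subsidy: 154.8 - 0.8P = -1042 + 8P gives P* = 136, Q* = 46.
With the rebate, buyers effectively pay Pb = Ps − 44, where Ps is the price sellers receive.
Demand in terms of Ps becomes Qd = 154.8 − 0.8(Ps − 44) = 190 - 0.8Ps. Setting this equal to supply: 190 - 0.8Ps = -1042 + 8Ps, so Ps = 140.
Buyers pay Pb = 140 − 44 = 96; Q' = -1042 + 8·140 = 78.

Buyers pay $96; sellers receive $140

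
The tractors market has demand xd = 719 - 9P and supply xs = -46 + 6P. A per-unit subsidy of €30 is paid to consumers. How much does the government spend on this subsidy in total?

Government cost = €11040

Pre-subsidy: 719 - 9P = -46 + 6P gives P* = 51, x* = 260.
With the rebate, buyers effectively pay Pb = Ps − 30, where Ps is the price sellers receive.
Demand in terms of Ps becomes xd = 719 − 9(Ps − 30) = 989 - 9Ps. Setting this equal to supply: 989 - 9Ps = -46 + 6Ps, so Ps = 69.
Buyers pay Pb = 69 − 30 = 39; x' = -46 + 6·69 = 368.
Government outlay = subsidy × quantity = 30 × 368 = 11040.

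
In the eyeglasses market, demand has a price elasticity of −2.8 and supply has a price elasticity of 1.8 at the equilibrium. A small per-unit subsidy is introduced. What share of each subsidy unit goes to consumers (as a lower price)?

For a small subsidy around the equilibrium, the benefit split depends on the relative slopes, which at a point are proportional to the elasticities.
Buyer share = εs/(εs + |εd|) = 1.8/(1.8 + 2.8) = 9/23; seller share = |εd|/(εs + |εd|) = 14/23.

Consumer share = 9/23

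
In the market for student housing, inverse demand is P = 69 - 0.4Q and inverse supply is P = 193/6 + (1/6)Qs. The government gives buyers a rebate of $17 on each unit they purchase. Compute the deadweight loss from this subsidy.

Pre-subsidy: 69 - 0.4Q = 193/6 + (1/6)Q gives Q* = 65 and P* = 43.
With the rebate, buyers effectively pay Pb = Ps − 17, where Ps is the price sellers receive.
On the curves, Pb = 69 - 0.4Q and Ps = 193/6 + (1/6)Q; the wedge Ps − Pb = 17 gives 193/6 + (1/6)Q − (69 - 0.4Q) = 17, so Q' = 95.
Then Pb = 69 − 0.4·95 = 31 and Ps = 193/6 + (1/6)·95 = 48.
The subsidy expands output by 95 − 65 = 30 past the efficient level; on those units the gap between marginal cost and willingness to pay runs from 0 up to 17.
DWL = ½ × 17 × 30 = 255.

Deadweight loss = $255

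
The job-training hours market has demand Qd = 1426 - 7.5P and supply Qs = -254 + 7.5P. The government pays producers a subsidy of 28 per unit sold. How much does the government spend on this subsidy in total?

Pre-subsidy: 1426 - 7.5P = -254 + 7.5P gives P* = 112, Q* = 586.
With the subsidy, sellers receive Ps = Pb + 28 for each unit, where Pb is the price buyers pay.
Supply in terms of Pb becomes Qs = -254 + 7.5(Pb + 28) = -44 + 7.5Pb. Setting this equal to demand: 1426 - 7.5Pb = -44 + 7.5Pb, so Pb = 98.
Sellers receive Ps = 98 + 28 = 126; Q' = 1426 − 7.5·98 = 691.
Government outlay = subsidy × quantity = 28 × 691 = 19348.

Government cost = 19348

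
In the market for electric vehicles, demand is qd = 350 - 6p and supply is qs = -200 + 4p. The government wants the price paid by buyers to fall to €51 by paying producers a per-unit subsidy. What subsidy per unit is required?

At a buyer price of 51, quantity demanded is 350 − 6·51 = 44.
Sellers supply 44 only when they receive ps with -200 + 4·ps = 44, i.e. ps = 61.
s = ps − pb = 61 − 51 = 10.

Required subsidy s = €10 per unit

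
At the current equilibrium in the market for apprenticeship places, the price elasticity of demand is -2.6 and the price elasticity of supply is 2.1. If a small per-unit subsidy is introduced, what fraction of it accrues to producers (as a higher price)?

For a small subsidy around the equilibrium, the benefit split depends on the relative slopes, which at a point are proportional to the elasticities.
Buyer share = εs/(εs + |εd|) = 2.1/(2.1 + 2.6) = 21/47; seller share = |εd|/(εs + |εd|) = 26/47.
So producers capture 26/47 of the subsidy.

Producer share = 26/47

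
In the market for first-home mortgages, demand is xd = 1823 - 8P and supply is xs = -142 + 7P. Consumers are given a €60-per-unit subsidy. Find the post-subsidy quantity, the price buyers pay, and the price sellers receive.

x' = 999; buyers pay €103; sellers receive €163

Pre-subsidy: 1823 - 8P = -142 + 7P gives P* = 131, x* = 775.
With the rebate, buyers effectively pay Pb = Ps − 60, where Ps is the price sellers receive.
Demand in terms of Ps becomes xd = 1823 − 8(Ps − 60) = 2303 - 8Ps. Setting this equal to supply: 2303 - 8Ps = -142 + 7Ps, so Ps = 163.
Buyers pay Pb = 163 − 60 = 103; x' = -142 + 7·163 = 999.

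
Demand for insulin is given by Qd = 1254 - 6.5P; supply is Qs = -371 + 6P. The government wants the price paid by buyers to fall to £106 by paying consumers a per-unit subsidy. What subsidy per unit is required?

At a buyer price of 106, quantity demanded is 1254 − 6.5·106 = 565.
Sellers supply 565 only when they receive Ps with -371 + 6·Ps = 565, i.e. Ps = 156.
s = Ps − Pb = 156 − 106 = 50.

Required subsidy s = £50 per unit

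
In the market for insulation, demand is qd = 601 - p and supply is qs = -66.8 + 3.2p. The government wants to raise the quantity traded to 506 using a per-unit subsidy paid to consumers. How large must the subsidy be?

Required subsidy s = 84 per unit

At q = 506, invert demand for the buyer price: pb = (601 − 506)/1 = 95; invert supply for the seller price: ps = (506 − (-66.8))/3.2 = 179.
The subsidy must fill the gap: s = ps − pb = 179 − 95 = 84.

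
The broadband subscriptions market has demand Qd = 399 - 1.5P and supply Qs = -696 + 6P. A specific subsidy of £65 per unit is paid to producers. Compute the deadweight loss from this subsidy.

Pre-subsidy: 399 - 1.5P = -696 + 6P gives P* = 146, Q* = 180.
With the subsidy, sellers receive Ps = Pb + 65 for each unit, where Pb is the price buyers pay.
Supply in terms of Pb becomes Qs = -696 + 6(Pb + 65) = -306 + 6Pb. Setting this equal to demand: 399 - 1.5Pb = -306 + 6Pb, so Pb = 94.
Sellers receive Ps = 94 + 65 = 159; Q' = 399 − 1.5·94 = 258.
The subsidy expands output by 258 − 180 = 78 past the efficient level; on those units the gap between marginal cost and willingness to pay runs from 0 up to 65.
DWL = ½ × 65 × 78 = 2535.

Deadweight loss = £2535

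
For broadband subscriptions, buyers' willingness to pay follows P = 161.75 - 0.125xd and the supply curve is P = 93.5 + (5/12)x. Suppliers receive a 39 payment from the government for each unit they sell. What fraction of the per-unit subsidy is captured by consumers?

Consumer share = 3/13

Pre-subsidy: 161.75 - 0.125x = 93.5 + (5/12)x gives x* = 126 and P* = 146.
With the subsidy, sellers receive Ps = Pb + 39 for each unit, where Pb is the price buyers pay.
On the curves, Pb = 161.75 - 0.125x and Ps = 93.5 + (5/12)x; the wedge Ps − Pb = 39 gives 93.5 + (5/12)x − (161.75 - 0.125x) = 39, so x' = 198.
Then Pb = 161.75 − 0.125·198 = 137 and Ps = 93.5 + (5/12)·198 = 176.
Buyers' price falls by P* − Pb = 146 − 137 = 9; sellers' price rises by Ps − P* = 176 − 146 = 30.
So consumers capture 9/39 = 3/13 of each unit of subsidy.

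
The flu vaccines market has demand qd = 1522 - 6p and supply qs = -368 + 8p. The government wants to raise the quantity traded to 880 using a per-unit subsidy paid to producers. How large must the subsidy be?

At q = 880, invert demand for the buyer price: pb = (1522 − 880)/6 = 107; invert supply for the seller price: ps = (880 − (-368))/8 = 156.
The subsidy must fill the gap: s = ps − pb = 156 − 107 = 49.

Required subsidy s = 49 per unit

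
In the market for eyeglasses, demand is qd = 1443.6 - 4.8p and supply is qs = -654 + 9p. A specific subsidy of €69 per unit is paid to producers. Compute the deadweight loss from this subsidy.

Deadweight loss = €7452

Pre-subsidy: 1443.6 - 4.8p = -654 + 9p gives p* = 152, q* = 714.
With the subsidy, sellers receive ps = pb + 69 for each unit, where pb is the price buyers pay.
Supply in terms of pb becomes qs = -654 + 9(pb + 69) = -33 + 9pb. Setting this equal to demand: 1443.6 - 4.8pb = -33 + 9pb, so pb = 107.
Sellers receive ps = 107 + 69 = 176; q' = 1443.6 − 4.8·107 = 930.
The subsidy expands output by 930 − 714 = 216 past the efficient level; on those units the gap between marginal cost and willingness to pay runs from 0 up to 69.
DWL = ½ × 69 × 216 = 7452.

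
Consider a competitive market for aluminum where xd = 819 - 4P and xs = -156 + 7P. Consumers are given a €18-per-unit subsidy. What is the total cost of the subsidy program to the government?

Government cost = 101034/11

Pre-subsidy: 819 - 4P = -156 + 7P gives P* = 975/11, x* = 5109/11.
With the rebate, buyers effectively pay Pb = Ps − 18, where Ps is the price sellers receive.
Demand in terms of Ps becomes xd = 819 − 4(Ps − 18) = 891 - 4Ps. Setting this equal to supply: 891 - 4Ps = -156 + 7Ps, so Ps = 1047/11.
Buyers pay Pb = 1047/11 − 18 = 849/11; x' = -156 + 7·(1047/11) = 5613/11.
Government outlay = subsidy × quantity = 18 × 5613/11 = 101034/11.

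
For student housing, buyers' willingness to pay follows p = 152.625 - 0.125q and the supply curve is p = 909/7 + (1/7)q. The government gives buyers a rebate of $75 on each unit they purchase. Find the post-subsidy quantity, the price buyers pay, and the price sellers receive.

q' = 365; buyers pay $107; sellers receive $182

Pre-subsidy: 152.625 - 0.125q = 909/7 + (1/7)q gives q* = 85 and p* = 142.
With the rebate, buyers effectively pay pb = ps − 75, where ps is the price sellers receive.
On the curves, pb = 152.625 - 0.125q and ps = 909/7 + (1/7)q; the wedge ps − pb = 75 gives 909/7 + (1/7)q − (152.625 - 0.125q) = 75, so q' = 365.
Then pb = 152.625 − 0.125·365 = 107 and ps = 909/7 + (1/7)·365 = 182.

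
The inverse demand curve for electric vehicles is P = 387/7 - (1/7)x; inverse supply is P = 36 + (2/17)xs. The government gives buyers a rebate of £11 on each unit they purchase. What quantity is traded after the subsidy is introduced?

Pre-subsidy: 387/7 - (1/7)x = 36 + (2/17)x gives x* = 2295/31 and P* = 1386/31.
With the rebate, buyers effectively pay Pb = Ps − 11, where Ps is the price sellers receive.
On the curves, Pb = 387/7 - (1/7)x and Ps = 36 + (2/17)x; the wedge Ps − Pb = 11 gives 36 + (2/17)x − (387/7 - (1/7)x) = 11, so x' = 3604/31.
Then Pb = 387/7 − (1/7)·(3604/31) = 1199/31 and Ps = 36 + (2/17)·(3604/31) = 1540/31.

x' = 3604/31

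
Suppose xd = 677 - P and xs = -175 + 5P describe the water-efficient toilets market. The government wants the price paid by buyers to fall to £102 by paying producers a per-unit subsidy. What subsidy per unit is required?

At a buyer price of 102, quantity demanded is 677 − 1·102 = 575.
Sellers supply 575 only when they receive Ps with -175 + 5·Ps = 575, i.e. Ps = 150.
s = Ps − Pb = 150 − 102 = 48.

Required subsidy s = £48 per unit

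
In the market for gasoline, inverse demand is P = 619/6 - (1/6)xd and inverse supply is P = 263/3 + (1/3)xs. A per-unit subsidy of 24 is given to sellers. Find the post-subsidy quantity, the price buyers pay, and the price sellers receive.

x' = 79; buyers pay 90; sellers receive 114

Pre-subsidy: 619/6 - (1/6)x = 263/3 + (1/3)x gives x* = 31 and P* = 98.
With the subsidy, sellers receive Ps = Pb + 24 for each unit, where Pb is the price buyers pay.
On the curves, Pb = 619/6 - (1/6)x and Ps = 263/3 + (1/3)x; the wedge Ps − Pb = 24 gives 263/3 + (1/3)x − (619/6 - (1/6)x) = 24, so x' = 79.
Then Pb = 619/6 − (1/6)·79 = 90 and Ps = 263/3 + (1/3)·79 = 114.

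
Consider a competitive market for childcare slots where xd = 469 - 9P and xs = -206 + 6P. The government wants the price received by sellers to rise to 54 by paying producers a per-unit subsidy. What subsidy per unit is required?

Required subsidy s = 15 per unit

At a seller price of 54, quantity supplied is -206 + 6·54 = 118.
Buyers absorb 118 only when they pay Pb with 469 − 9·Pb = 118, i.e. Pb = 39.
s = Ps − Pb = 54 − 39 = 15.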